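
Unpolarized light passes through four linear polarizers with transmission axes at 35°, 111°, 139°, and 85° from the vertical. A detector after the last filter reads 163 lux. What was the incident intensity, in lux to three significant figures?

I₀ ≈ 2.07e4 lux

Unpolarized light through the first polarizer → I₁ = ½ I₀, now polarized at 35°.
I₂ = I₁ cos²(111° − 35°) = 0.5 I₀ · cos²(76°) = 0.02926 I₀.
I₃ = I₂ cos²(139° − 111°) = 0.02926 I₀ · cos²(28°) = 0.02281 I₀.
I₄ = I₃ cos²(85° − 139°) = 0.02281 I₀ · cos²(54°) = 0.007882 I₀.
So 163 lux = 0.007882 I₀, giving I₀ = 163/0.007882 = 2.068e+04 lux.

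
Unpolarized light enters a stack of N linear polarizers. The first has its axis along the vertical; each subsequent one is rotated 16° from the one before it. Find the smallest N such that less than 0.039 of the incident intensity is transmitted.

First polarizer halves the unpolarized light: factor 1/2.
Each further stage multiplies by cos²(16°) = 0.924.
After N polarizers: T = 0.5·0.924^(N−1). Require T < 0.039 ⇒ N−1 > ln(0.039/0.5)/ln(0.924) = 32.28, so N−1 ≥ 33 and N = 34.
Check: N=34 gives T = 0.03686 < 0.039; N=33 gives T = 0.03989.

N = 34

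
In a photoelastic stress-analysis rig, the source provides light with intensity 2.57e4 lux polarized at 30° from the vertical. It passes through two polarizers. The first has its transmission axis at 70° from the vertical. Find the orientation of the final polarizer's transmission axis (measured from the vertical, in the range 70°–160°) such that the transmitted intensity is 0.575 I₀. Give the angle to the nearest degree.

By Malus's law, I₁ = I₀ cos²(70° − 30°) = I₀ cos²(40°) = 0.5868 I₀.
Need I₂/I₀ = 0.575, so cos²(θ − 70°) = 0.575 / 0.5868 = 0.9799.
θ − 70° = arccos(√0.9799) = 8.2°, giving θ ≈ 70 + 8.2 = 78.2°.

θ ≈ 78°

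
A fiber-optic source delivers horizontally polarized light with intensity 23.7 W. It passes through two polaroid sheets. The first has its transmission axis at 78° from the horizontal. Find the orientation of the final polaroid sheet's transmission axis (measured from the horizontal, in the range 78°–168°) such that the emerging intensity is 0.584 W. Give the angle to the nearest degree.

By Malus's law, I₁ = I₀ cos²(78° − 0°) = I₀ cos²(78°) = 0.04323 I₀.
Target fraction: 0.584 / 23.7 W = 0.02464 of I₀.
Need I₂/I₀ = 0.02464, so cos²(θ − 78°) = 0.02464 / 0.04323 = 0.57.
θ − 78° = arccos(√0.57) = 41.0°, giving θ ≈ 78 + 41.0 = 119.0°.

θ ≈ 119°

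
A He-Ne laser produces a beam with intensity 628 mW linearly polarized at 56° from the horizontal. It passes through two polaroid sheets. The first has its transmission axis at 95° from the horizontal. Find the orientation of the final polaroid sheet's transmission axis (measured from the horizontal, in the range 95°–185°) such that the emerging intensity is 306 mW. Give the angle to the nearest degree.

θ ≈ 121°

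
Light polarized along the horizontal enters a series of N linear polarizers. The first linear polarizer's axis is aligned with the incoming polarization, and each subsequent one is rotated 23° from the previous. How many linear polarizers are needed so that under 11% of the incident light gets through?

N = 15

First polarizer is aligned with the polarization: full transmission.
Each further stage multiplies by cos²(23°) = 0.8473.
After N polarizers: T = 0.8473^(N−1). Require T < 0.11 ⇒ N−1 > ln(0.11)/ln(0.8473) = 13.32, so N−1 ≥ 14 and N = 15.
Check: N=15 gives T = 0.09834 < 0.11; N=14 gives T = 0.1161.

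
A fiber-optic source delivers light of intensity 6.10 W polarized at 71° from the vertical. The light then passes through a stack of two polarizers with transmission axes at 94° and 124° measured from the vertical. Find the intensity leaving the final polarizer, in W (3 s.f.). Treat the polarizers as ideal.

I ≈ 3.88 W

By Malus's law, I₁ = 6.10 W · cos²(23°) = 5.169 W.
I₂ = I₁ · cos²(30°) = 5.169 · 0.75 = 3.877 W.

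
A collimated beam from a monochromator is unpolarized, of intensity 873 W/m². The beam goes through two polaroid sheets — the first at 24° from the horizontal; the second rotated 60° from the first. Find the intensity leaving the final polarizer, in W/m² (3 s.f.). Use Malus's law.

I ≈ 109 W/m²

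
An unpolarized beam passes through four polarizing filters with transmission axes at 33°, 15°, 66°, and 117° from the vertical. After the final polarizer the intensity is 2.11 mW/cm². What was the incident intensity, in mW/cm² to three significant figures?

I₀ ≈ 29.7 mW/cm²

Unpolarized light through the first polarizer → I₁ = ½ I₀, now polarized at 33°.
I₂ = I₁ cos²(15° − 33°) = 0.5 I₀ · cos²(18°) = 0.4523 I₀.
I₃ = I₂ cos²(66° − 15°) = 0.4523 I₀ · cos²(51°) = 0.1791 I₀.
I₄ = I₃ cos²(117° − 66°) = 0.1791 I₀ · cos²(51°) = 0.07094 I₀.
So 2.11 mW/cm² = 0.07094 I₀, giving I₀ = 2.11/0.07094 = 29.74 mW/cm².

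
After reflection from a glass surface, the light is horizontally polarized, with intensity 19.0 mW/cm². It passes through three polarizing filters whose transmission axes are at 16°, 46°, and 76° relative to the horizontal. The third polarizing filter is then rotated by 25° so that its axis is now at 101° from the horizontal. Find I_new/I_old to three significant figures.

Before rotation:
I₁ = I₀ cos²(16° − 0°) = I₀ cos²(16°) = 0.924 I₀.
I₂ = I₁ cos²(46° − 16°) = 0.924 I₀ · cos²(30°) = 0.693 I₀.
I₃ = I₂ cos²(76° − 46°) = 0.693 I₀ · cos²(30°) = 0.5198 I₀.
After rotation:
I₁ = I₀ cos²(16° − 0°) = I₀ cos²(16°) = 0.924 I₀.
I₂ = I₁ cos²(46° − 16°) = 0.924 I₀ · cos²(30°) = 0.693 I₀.
I₃ = I₂ cos²(101° − 46°) = 0.693 I₀ · cos²(55°) = 0.228 I₀.
Ratio = 0.228 / 0.5198 = 0.4387.

I_new/I_old ≈ 0.439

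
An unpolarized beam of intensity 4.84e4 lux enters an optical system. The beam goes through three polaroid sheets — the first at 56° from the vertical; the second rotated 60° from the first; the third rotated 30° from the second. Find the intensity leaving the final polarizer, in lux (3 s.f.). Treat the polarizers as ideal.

I ≈ 4540 lux

Unpolarized light through the first polarizer → I₁ = 4.84e4 lux/2 = 2.42e+04 lux, polarized at 56°.
I₂ = I₁ · cos²(60°) = 2.42e+04 · 0.25 = 6050 lux.
I₃ = I₂ · cos²(30°) = 6050 · 0.75 = 4538 lux.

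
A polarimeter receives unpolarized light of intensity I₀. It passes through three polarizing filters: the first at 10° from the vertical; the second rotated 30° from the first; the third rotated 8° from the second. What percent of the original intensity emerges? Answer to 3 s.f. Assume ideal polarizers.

≈ 36.8%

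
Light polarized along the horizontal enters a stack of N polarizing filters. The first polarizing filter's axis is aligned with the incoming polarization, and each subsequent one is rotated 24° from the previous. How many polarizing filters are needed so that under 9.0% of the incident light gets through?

N = 15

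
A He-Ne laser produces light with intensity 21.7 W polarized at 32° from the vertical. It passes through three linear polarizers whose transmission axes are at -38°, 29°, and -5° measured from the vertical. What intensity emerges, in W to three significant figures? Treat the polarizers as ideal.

By Malus's law, I₁ = 21.7 W · cos²(70°) = 2.538 W.
I₂ = I₁ · cos²(67°) = 2.538 · 0.1527 = 0.3875 W.
I₃ = I₂ · cos²(34°) = 0.3875 · 0.6873 = 0.2664 W.

I ≈ 0.266 W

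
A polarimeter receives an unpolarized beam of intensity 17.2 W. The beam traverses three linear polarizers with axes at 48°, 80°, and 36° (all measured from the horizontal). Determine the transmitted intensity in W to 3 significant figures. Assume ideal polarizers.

Unpolarized light through the first polarizer → I₁ = 17.2 W/2 = 8.6 W, polarized at 48°.
I₂ = I₁ · cos²(32°) = 8.6 · 0.7192 = 6.185 W.
I₃ = I₂ · cos²(44°) = 6.185 · 0.5174 = 3.2 W.

I ≈ 3.20 W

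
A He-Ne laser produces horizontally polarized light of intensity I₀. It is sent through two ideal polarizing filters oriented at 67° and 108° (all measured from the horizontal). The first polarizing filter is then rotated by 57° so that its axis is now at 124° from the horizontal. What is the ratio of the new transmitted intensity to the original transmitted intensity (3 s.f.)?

I_new/I_old ≈ 3.32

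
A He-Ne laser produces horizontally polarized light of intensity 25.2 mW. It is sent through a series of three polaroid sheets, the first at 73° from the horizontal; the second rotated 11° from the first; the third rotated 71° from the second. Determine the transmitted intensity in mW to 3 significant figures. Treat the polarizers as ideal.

I ≈ 0.220 mW

By Malus's law, I₁ = 25.2 mW · cos²(73°) = 2.154 mW.
I₂ = I₁ · cos²(11°) = 2.154 · 0.9636 = 2.076 mW.
I₃ = I₂ · cos²(71°) = 2.076 · 0.106 = 0.22 mW.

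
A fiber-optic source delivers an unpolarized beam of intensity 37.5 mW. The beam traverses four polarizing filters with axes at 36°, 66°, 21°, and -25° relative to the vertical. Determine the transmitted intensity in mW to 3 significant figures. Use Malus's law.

I ≈ 3.39 mW

Unpolarized light through the first polarizer → I₁ = 37.5 mW/2 = 18.75 mW, polarized at 36°.
I₂ = I₁ · cos²(30°) = 18.75 · 0.75 = 14.06 mW.
I₃ = I₂ · cos²(45°) = 14.06 · 0.5 = 7.031 mW.
I₄ = I₃ · cos²(46°) = 7.031 · 0.4826 = 3.393 mW.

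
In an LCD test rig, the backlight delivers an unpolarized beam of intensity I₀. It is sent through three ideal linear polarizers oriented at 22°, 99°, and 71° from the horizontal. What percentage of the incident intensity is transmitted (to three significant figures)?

≈ 1.97%

Unpolarized light through the first polarizer → I₁ = ½ I₀, now polarized at 22°.
I₂ = I₁ cos²(99° − 22°) = 0.5 I₀ · cos²(77°) = 0.0253 I₀.
I₃ = I₂ cos²(71° − 99°) = 0.0253 I₀ · cos²(28°) = 0.01972 I₀.
That is 1.972% of the incident intensity.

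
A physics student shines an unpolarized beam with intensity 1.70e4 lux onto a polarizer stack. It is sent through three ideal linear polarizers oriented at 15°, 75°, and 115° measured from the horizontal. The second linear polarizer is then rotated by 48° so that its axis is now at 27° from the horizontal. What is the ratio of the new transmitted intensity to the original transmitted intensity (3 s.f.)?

I_new/I_old ≈ 0.00794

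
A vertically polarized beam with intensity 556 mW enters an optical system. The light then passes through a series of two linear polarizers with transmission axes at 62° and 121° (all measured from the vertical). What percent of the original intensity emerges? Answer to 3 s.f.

≈ 5.85%

I₁ = 556 mW · cos²(62°) = 122.5 mW.
I₂ = I₁ · cos²(59°) = 122.5 · 0.2653 = 32.51 mW.
That is 5.847% of the incident intensity.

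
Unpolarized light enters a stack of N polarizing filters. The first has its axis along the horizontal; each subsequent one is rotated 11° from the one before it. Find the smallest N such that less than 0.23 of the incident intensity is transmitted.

First polarizer halves the unpolarized light: factor 1/2.
Each further stage multiplies by cos²(11°) = 0.9636.
After N polarizers: T = 0.5·0.9636^(N−1). Require T < 0.23 ⇒ N−1 > ln(0.23/0.5)/ln(0.9636) = 20.94, so N−1 ≥ 21 and N = 22.
Check: N=22 gives T = 0.2295 < 0.23; N=21 gives T = 0.2381.

N = 22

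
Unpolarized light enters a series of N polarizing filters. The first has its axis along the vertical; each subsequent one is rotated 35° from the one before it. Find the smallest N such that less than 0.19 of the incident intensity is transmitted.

N = 4

First polarizer halves the unpolarized light: factor 1/2.
Each further stage multiplies by cos²(35°) = 0.671.
After N polarizers: T = 0.5·0.671^(N−1). Require T < 0.19 ⇒ N−1 > ln(0.19/0.5)/ln(0.671) = 2.43, so N−1 ≥ 3 and N = 4.
Check: N=4 gives T = 0.1511 < 0.19; N=3 gives T = 0.2251.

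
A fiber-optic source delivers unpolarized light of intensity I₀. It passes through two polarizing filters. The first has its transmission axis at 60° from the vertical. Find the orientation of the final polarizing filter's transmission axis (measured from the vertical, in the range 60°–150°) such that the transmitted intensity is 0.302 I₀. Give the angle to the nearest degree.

θ ≈ 99°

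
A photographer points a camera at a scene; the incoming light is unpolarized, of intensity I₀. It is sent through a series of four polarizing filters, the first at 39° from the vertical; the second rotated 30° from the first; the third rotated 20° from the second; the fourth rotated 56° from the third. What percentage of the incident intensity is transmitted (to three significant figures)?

≈ 10.4%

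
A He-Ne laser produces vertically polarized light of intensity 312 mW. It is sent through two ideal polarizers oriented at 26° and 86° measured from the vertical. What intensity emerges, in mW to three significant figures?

By Malus's law, I₁ = 312 mW · cos²(26°) = 252 mW.
I₂ = I₁ · cos²(60°) = 252 · 0.25 = 63.01 mW.

I ≈ 63.0 mW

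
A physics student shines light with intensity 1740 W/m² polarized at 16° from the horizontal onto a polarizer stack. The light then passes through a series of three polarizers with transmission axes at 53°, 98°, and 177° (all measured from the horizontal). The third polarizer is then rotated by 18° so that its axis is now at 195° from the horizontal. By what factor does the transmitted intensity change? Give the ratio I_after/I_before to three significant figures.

Before rotation:
I₁ = I₀ cos²(53° − 16°) = I₀ cos²(37°) = 0.6378 I₀.
I₂ = I₁ cos²(98° − 53°) = 0.6378 I₀ · cos²(45°) = 0.3189 I₀.
I₃ = I₂ cos²(177° − 98°) = 0.3189 I₀ · cos²(79°) = 0.01161 I₀.
After rotation:
I₁ = I₀ cos²(53° − 16°) = I₀ cos²(37°) = 0.6378 I₀.
I₂ = I₁ cos²(98° − 53°) = 0.6378 I₀ · cos²(45°) = 0.3189 I₀.
Angle between axes 2 and 3: 83°. I₃ = 0.3189 I₀ · cos²(83°) = 0.004736 I₀.
Ratio = 0.004736 / 0.01161 = 0.4079.

I_new/I_old ≈ 0.408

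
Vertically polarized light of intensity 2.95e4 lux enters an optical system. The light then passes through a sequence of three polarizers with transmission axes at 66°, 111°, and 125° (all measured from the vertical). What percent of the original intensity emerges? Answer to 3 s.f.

≈ 7.79%

I₁ = 2.95e4 lux · cos²(66°) = 4880 lux.
I₂ = I₁ · cos²(45°) = 4880 · 0.5 = 2440 lux.
I₃ = I₂ · cos²(14°) = 2440 · 0.9415 = 2297 lux.
That is 7.788% of the incident intensity.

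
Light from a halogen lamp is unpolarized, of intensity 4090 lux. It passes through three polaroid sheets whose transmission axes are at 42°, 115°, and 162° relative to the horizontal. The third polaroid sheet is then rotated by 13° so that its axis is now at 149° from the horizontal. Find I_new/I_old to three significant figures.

Before rotation:
Unpolarized light through the first polarizer → I₁ = ½ I₀, now polarized at 42°.
I₂ = I₁ cos²(115° − 42°) = 0.5 I₀ · cos²(73°) = 0.04274 I₀.
I₃ = I₂ cos²(162° − 115°) = 0.04274 I₀ · cos²(47°) = 0.01988 I₀.
After rotation:
Unpolarized light through the first polarizer → I₁ = ½ I₀, now polarized at 42°.
I₂ = I₁ cos²(115° − 42°) = 0.5 I₀ · cos²(73°) = 0.04274 I₀.
I₃ = I₂ cos²(149° − 115°) = 0.04274 I₀ · cos²(34°) = 0.02938 I₀.
Ratio = 0.02938 / 0.01988 = 1.478.

I_new/I_old ≈ 1.48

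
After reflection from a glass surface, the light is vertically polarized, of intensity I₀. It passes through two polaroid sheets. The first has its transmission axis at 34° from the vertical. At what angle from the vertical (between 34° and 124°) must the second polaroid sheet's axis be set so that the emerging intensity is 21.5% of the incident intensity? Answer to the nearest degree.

θ ≈ 90°

By Malus's law, I₁ = I₀ cos²(34° − 0°) = I₀ cos²(34°) = 0.6873 I₀.
Need I₂/I₀ = 0.215, so cos²(θ − 34°) = 0.215 / 0.6873 = 0.3128.
θ − 34° = arccos(√0.3128) = 56.0°, giving θ ≈ 34 + 56.0 = 90.0°.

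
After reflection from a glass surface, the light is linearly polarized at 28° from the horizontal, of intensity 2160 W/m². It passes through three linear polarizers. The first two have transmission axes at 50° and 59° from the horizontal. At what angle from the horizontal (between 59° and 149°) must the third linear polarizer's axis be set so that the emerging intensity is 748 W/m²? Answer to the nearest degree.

I₁ = I₀ cos²(50° − 28°) = I₀ cos²(22°) = 0.8597 I₀.
I₂ = I₁ cos²(59° − 50°) = 0.8597 I₀ · cos²(9°) = 0.8386 I₀.
Target fraction: 748 / 2160 W/m² = 0.3463 of I₀.
Need I₃/I₀ = 0.3463, so cos²(θ − 59°) = 0.3463 / 0.8386 = 0.4129.
θ − 59° = arccos(√0.4129) = 50.0°, giving θ ≈ 59 + 50.0 = 109.0°.

θ ≈ 109°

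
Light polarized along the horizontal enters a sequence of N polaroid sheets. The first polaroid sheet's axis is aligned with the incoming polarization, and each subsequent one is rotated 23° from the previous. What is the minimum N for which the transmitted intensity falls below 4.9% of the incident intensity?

N = 20

First polarizer is aligned with the polarization: full transmission.
Each further stage multiplies by cos²(23°) = 0.8473.
After N polarizers: T = 0.8473^(N−1). Require T < 0.049 ⇒ N−1 > ln(0.049)/ln(0.8473) = 18.20, so N−1 ≥ 19 and N = 20.
Check: N=20 gives T = 0.04295 < 0.049; N=19 gives T = 0.05069.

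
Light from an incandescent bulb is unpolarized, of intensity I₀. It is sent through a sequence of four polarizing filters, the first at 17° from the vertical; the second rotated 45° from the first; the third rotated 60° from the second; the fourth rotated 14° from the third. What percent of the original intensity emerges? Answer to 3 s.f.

≈ 5.88%

Unpolarized light through the first polarizer → I₁ = ½ I₀, now polarized at 17°.
I₂ = I₁ cos²(45°) = 0.5 · 0.5 I₀ = 0.25 I₀.
I₃ = I₂ cos²(60°) = 0.25 · 0.25 I₀ = 0.0625 I₀.
I₄ = I₃ cos²(14°) = 0.0625 · 0.9415 I₀ = 0.05884 I₀.
That is 5.884% of the incident intensity.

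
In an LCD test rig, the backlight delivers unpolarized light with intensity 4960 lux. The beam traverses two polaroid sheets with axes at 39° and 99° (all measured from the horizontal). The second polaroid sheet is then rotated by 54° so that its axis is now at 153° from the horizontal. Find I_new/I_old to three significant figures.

I_new/I_old ≈ 0.662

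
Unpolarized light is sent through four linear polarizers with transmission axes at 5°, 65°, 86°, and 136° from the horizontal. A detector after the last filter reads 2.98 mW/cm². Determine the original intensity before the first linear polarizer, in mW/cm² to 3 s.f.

I₀ ≈ 66.2 mW/cm²

Unpolarized light through the first polarizer → I₁ = ½ I₀, now polarized at 5°.
I₂ = I₁ cos²(65° − 5°) = 0.5 I₀ · cos²(60°) = 0.125 I₀.
I₃ = I₂ cos²(86° − 65°) = 0.125 I₀ · cos²(21°) = 0.1089 I₀.
I₄ = I₃ cos²(136° − 86°) = 0.1089 I₀ · cos²(50°) = 0.04501 I₀.
So 2.98 mW/cm² = 0.04501 I₀, giving I₀ = 2.98/0.04501 = 66.2 mW/cm².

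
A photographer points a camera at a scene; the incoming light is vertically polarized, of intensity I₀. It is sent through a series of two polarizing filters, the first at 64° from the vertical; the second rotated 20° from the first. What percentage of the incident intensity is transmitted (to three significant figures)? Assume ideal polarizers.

By Malus's law, I₁ = I₀ cos²(64° − 0°) = I₀ cos²(64°) = 0.1922 I₀.
I₂ = I₁ cos²(20°) = 0.1922 · 0.883 I₀ = 0.1697 I₀.
That is 16.97% of the incident intensity.

≈ 17.0%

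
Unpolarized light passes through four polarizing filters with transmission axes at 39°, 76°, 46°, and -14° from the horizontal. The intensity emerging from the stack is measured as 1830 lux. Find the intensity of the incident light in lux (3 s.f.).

Unpolarized light through the first polarizer → I₁ = ½ I₀, now polarized at 39°.
I₂ = I₁ cos²(76° − 39°) = 0.5 I₀ · cos²(37°) = 0.3189 I₀.
I₃ = I₂ cos²(46° − 76°) = 0.3189 I₀ · cos²(30°) = 0.2392 I₀.
I₄ = I₃ cos²(-14° − 46°) = 0.2392 I₀ · cos²(60°) = 0.0598 I₀.
So 1830 lux = 0.0598 I₀, giving I₀ = 1830/0.0598 = 3.06e+04 lux.

I₀ ≈ 3.06e4 lux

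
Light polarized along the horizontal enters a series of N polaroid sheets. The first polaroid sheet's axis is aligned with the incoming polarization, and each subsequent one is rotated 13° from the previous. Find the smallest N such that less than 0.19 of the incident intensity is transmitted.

N = 33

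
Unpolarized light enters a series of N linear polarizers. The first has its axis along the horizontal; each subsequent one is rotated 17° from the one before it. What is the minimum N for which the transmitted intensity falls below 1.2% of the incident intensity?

N = 43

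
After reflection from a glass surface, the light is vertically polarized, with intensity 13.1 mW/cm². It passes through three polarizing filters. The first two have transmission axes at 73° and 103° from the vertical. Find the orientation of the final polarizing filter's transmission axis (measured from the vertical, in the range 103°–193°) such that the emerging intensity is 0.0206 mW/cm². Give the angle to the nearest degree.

By Malus's law, I₁ = I₀ cos²(73° − 0°) = I₀ cos²(73°) = 0.08548 I₀.
I₂ = I₁ cos²(103° − 73°) = 0.08548 I₀ · cos²(30°) = 0.06411 I₀.
Target fraction: 0.0206 / 13.1 mW/cm² = 0.001573 of I₀.
Need I₃/I₀ = 0.001573, so cos²(θ − 103°) = 0.001573 / 0.06411 = 0.02453.
θ − 103° = arccos(√0.02453) = 81.0°, giving θ ≈ 103 + 81.0 = 184.0°.

θ ≈ 184°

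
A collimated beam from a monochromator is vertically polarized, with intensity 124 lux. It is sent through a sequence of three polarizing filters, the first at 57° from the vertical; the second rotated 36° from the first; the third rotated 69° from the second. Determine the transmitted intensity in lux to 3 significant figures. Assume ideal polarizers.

I ≈ 3.09 lux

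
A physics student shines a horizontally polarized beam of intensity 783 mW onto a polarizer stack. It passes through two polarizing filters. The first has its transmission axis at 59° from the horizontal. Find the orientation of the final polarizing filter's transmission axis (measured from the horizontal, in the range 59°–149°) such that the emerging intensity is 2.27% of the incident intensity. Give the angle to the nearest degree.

By Malus's law, I₁ = I₀ cos²(59° − 0°) = I₀ cos²(59°) = 0.2653 I₀.
Need I₂/I₀ = 0.0227, so cos²(θ − 59°) = 0.0227 / 0.2653 = 0.08558.
θ − 59° = arccos(√0.08558) = 73.0°, giving θ ≈ 59 + 73.0 = 132.0°.

θ ≈ 132°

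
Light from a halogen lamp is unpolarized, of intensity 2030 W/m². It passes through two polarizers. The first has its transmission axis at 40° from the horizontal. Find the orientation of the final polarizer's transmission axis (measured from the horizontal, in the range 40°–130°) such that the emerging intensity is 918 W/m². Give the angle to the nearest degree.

Unpolarized light through the first polarizer → I₁ = ½ I₀, now polarized at 40°.
Target fraction: 918 / 2030 W/m² = 0.4522 of I₀.
Need I₂/I₀ = 0.4522, so cos²(θ − 40°) = 0.4522 / 0.5 = 0.9044.
θ − 40° = arccos(√0.9044) = 18.0°, giving θ ≈ 40 + 18.0 = 58.0°.

θ ≈ 58°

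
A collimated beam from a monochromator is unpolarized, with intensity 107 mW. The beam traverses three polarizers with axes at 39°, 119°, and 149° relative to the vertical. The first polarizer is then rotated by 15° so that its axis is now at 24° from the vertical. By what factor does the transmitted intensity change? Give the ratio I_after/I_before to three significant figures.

Before rotation:
Unpolarized light through the first polarizer → I₁ = ½ I₀, now polarized at 39°.
I₂ = I₁ cos²(119° − 39°) = 0.5 I₀ · cos²(80°) = 0.01508 I₀.
I₃ = I₂ cos²(149° − 119°) = 0.01508 I₀ · cos²(30°) = 0.01131 I₀.
After rotation:
Unpolarized light through the first polarizer → I₁ = ½ I₀, now polarized at 24°.
Angle between axes 1 and 2: 85°. I₂ = 0.5 I₀ · cos²(85°) = 0.003798 I₀.
I₃ = I₂ cos²(149° − 119°) = 0.003798 I₀ · cos²(30°) = 0.002849 I₀.
Ratio = 0.002849 / 0.01131 = 0.2519.

I_new/I_old ≈ 0.252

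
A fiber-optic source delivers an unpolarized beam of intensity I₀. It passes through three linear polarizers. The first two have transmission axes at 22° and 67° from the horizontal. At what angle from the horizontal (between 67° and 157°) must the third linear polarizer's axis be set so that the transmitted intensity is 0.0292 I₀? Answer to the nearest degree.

θ ≈ 137°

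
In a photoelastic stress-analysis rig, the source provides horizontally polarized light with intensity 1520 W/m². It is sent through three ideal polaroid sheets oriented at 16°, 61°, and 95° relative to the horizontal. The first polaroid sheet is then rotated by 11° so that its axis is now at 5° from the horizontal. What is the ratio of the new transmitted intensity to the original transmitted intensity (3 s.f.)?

I_new/I_old ≈ 0.672

Before rotation:
I₁ = I₀ cos²(16° − 0°) = I₀ cos²(16°) = 0.924 I₀.
I₂ = I₁ cos²(61° − 16°) = 0.924 I₀ · cos²(45°) = 0.462 I₀.
I₃ = I₂ cos²(95° − 61°) = 0.462 I₀ · cos²(34°) = 0.3175 I₀.
After rotation:
I₁ = I₀ cos²(5° − 0°) = I₀ cos²(5°) = 0.9924 I₀.
I₂ = I₁ cos²(61° − 5°) = 0.9924 I₀ · cos²(56°) = 0.3103 I₀.
I₃ = I₂ cos²(95° − 61°) = 0.3103 I₀ · cos²(34°) = 0.2133 I₀.
Ratio = 0.2133 / 0.3175 = 0.6717.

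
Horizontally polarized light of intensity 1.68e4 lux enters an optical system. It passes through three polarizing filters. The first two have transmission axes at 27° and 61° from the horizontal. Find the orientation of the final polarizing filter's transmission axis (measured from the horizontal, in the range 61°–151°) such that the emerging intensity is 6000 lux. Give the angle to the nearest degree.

θ ≈ 97°

By Malus's law, I₁ = I₀ cos²(27° − 0°) = I₀ cos²(27°) = 0.7939 I₀.
I₂ = I₁ cos²(61° − 27°) = 0.7939 I₀ · cos²(34°) = 0.5456 I₀.
Target fraction: 6000 / 1.68e4 lux = 0.3571 of I₀.
Need I₃/I₀ = 0.3571, so cos²(θ − 61°) = 0.3571 / 0.5456 = 0.6545.
θ − 61° = arccos(√0.6545) = 36.0°, giving θ ≈ 61 + 36.0 = 97.0°.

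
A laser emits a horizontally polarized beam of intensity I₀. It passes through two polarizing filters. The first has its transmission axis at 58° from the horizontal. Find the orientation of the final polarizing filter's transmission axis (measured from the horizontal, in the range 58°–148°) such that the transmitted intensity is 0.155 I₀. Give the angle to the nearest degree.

θ ≈ 100°

I₁ = I₀ cos²(58° − 0°) = I₀ cos²(58°) = 0.2808 I₀.
Need I₂/I₀ = 0.155, so cos²(θ − 58°) = 0.155 / 0.2808 = 0.552.
θ − 58° = arccos(√0.552) = 42.0°, giving θ ≈ 58 + 42.0 = 100.0°.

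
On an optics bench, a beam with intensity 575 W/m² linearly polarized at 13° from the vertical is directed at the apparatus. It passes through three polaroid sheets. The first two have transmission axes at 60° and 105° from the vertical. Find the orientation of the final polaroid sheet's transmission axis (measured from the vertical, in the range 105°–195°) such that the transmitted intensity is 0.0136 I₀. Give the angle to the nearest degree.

θ ≈ 181°

I₁ = I₀ cos²(60° − 13°) = I₀ cos²(47°) = 0.4651 I₀.
I₂ = I₁ cos²(105° − 60°) = 0.4651 I₀ · cos²(45°) = 0.2326 I₀.
Need I₃/I₀ = 0.0136, so cos²(θ − 105°) = 0.0136 / 0.2326 = 0.05848.
θ − 105° = arccos(√0.05848) = 76.0°, giving θ ≈ 105 + 76.0 = 181.0°.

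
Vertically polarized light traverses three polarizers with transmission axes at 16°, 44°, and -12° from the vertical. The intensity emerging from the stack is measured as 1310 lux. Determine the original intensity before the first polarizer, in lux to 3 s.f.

I₁ = I₀ cos²(16° − 0°) = I₀ cos²(16°) = 0.924 I₀.
I₂ = I₁ cos²(44° − 16°) = 0.924 I₀ · cos²(28°) = 0.7204 I₀.
I₃ = I₂ cos²(-12° − 44°) = 0.7204 I₀ · cos²(56°) = 0.2253 I₀.
So 1310 lux = 0.2253 I₀, giving I₀ = 1310/0.2253 = 5816 lux.

I₀ ≈ 5820 lux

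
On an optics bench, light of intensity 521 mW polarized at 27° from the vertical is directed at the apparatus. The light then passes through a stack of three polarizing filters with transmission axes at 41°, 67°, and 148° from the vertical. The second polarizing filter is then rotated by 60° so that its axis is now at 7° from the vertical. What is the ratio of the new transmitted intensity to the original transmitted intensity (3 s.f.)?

Before rotation:
By Malus's law, I₁ = I₀ cos²(41° − 27°) = I₀ cos²(14°) = 0.9415 I₀.
I₂ = I₁ cos²(67° − 41°) = 0.9415 I₀ · cos²(26°) = 0.7606 I₀.
I₃ = I₂ cos²(148° − 67°) = 0.7606 I₀ · cos²(81°) = 0.01861 I₀.
After rotation:
I₁ = I₀ cos²(41° − 27°) = I₀ cos²(14°) = 0.9415 I₀.
I₂ = I₁ cos²(7° − 41°) = 0.9415 I₀ · cos²(34°) = 0.6471 I₀.
Angle between axes 2 and 3: 39°. I₃ = 0.6471 I₀ · cos²(39°) = 0.3908 I₀.
Ratio = 0.3908 / 0.01861 = 21.

I_new/I_old ≈ 21.0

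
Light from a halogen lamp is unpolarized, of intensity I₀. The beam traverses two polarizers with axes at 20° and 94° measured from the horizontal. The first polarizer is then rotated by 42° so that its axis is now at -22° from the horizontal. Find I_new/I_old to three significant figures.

Before rotation:
Unpolarized light through the first polarizer → I₁ = ½ I₀, now polarized at 20°.
I₂ = I₁ cos²(94° − 20°) = 0.5 I₀ · cos²(74°) = 0.03799 I₀.
After rotation:
Unpolarized light through the first polarizer → I₁ = ½ I₀, now polarized at -22°.
Angle between axes 1 and 2: 64°. I₂ = 0.5 I₀ · cos²(64°) = 0.09608 I₀.
Ratio = 0.09608 / 0.03799 = 2.529.

I_new/I_old ≈ 2.53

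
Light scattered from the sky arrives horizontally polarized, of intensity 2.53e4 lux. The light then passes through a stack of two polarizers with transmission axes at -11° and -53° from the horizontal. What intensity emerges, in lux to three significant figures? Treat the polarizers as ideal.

I₁ = 2.53e4 lux · cos²(11°) = 2.438e+04 lux.
I₂ = I₁ · cos²(42°) = 2.438e+04 · 0.5523 = 1.346e+04 lux.

I ≈ 1.35e4 lux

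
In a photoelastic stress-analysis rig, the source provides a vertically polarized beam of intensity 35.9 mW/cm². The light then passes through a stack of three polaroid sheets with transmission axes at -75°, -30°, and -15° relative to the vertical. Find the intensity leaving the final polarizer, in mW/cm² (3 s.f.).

I ≈ 1.12 mW/cm²

I₁ = 35.9 mW/cm² · cos²(75°) = 2.405 mW/cm².
I₂ = I₁ · cos²(45°) = 2.405 · 0.5 = 1.202 mW/cm².
I₃ = I₂ · cos²(15°) = 1.202 · 0.933 = 1.122 mW/cm².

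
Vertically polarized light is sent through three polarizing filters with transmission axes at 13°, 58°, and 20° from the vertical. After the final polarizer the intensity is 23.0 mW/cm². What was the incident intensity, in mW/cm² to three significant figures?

I₀ ≈ 78.0 mW/cm²

I₁ = I₀ cos²(13° − 0°) = I₀ cos²(13°) = 0.9494 I₀.
I₂ = I₁ cos²(58° − 13°) = 0.9494 I₀ · cos²(45°) = 0.4747 I₀.
I₃ = I₂ cos²(20° − 58°) = 0.4747 I₀ · cos²(38°) = 0.2948 I₀.
So 23.0 mW/cm² = 0.2948 I₀, giving I₀ = 23.0/0.2948 = 78.03 mW/cm².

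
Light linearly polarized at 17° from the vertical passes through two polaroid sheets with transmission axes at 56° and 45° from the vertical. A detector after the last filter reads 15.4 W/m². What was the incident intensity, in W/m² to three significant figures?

I₀ ≈ 26.5 W/m²

I₁ = I₀ cos²(56° − 17°) = I₀ cos²(39°) = 0.604 I₀.
I₂ = I₁ cos²(45° − 56°) = 0.604 I₀ · cos²(11°) = 0.582 I₀.
So 15.4 W/m² = 0.582 I₀, giving I₀ = 15.4/0.582 = 26.46 W/m².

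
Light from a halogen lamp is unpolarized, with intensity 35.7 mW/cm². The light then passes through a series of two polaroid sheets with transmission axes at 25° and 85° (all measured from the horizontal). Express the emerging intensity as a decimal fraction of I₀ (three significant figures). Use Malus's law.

I/I₀ ≈ 0.125

Unpolarized light through the first polarizer → I₁ = 35.7 mW/cm²/2 = 17.85 mW/cm², polarized at 25°.
I₂ = I₁ · cos²(60°) = 17.85 · 0.25 = 4.463 mW/cm².
Transmitted fraction = 0.125.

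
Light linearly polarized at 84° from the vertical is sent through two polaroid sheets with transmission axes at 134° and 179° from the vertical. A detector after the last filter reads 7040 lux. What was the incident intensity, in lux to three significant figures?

By Malus's law, I₁ = I₀ cos²(134° − 84°) = I₀ cos²(50°) = 0.4132 I₀.
I₂ = I₁ cos²(179° − 134°) = 0.4132 I₀ · cos²(45°) = 0.2066 I₀.
So 7040 lux = 0.2066 I₀, giving I₀ = 7040/0.2066 = 3.408e+04 lux.

I₀ ≈ 3.41e4 lux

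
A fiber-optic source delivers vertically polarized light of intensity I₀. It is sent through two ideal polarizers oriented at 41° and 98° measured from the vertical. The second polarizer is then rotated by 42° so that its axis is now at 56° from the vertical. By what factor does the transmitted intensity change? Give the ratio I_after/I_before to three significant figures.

I_new/I_old ≈ 3.15

Before rotation:
I₁ = I₀ cos²(41° − 0°) = I₀ cos²(41°) = 0.5696 I₀.
I₂ = I₁ cos²(98° − 41°) = 0.5696 I₀ · cos²(57°) = 0.169 I₀.
After rotation:
I₁ = I₀ cos²(41° − 0°) = I₀ cos²(41°) = 0.5696 I₀.
I₂ = I₁ cos²(56° − 41°) = 0.5696 I₀ · cos²(15°) = 0.5314 I₀.
Ratio = 0.5314 / 0.169 = 3.145.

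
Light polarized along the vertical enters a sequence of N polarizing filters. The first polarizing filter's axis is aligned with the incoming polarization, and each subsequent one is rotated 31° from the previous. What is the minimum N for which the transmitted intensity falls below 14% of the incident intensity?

First polarizer is aligned with the polarization: full transmission.
Each further stage multiplies by cos²(31°) = 0.7347.
After N polarizers: T = 0.7347^(N−1). Require T < 0.14 ⇒ N−1 > ln(0.14)/ln(0.7347) = 6.38, so N−1 ≥ 7 and N = 8.
Check: N=8 gives T = 0.1156 < 0.14; N=7 gives T = 0.1573.

N = 8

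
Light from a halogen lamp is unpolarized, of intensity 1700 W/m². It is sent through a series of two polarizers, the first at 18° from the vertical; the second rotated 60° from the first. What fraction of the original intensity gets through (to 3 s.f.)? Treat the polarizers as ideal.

I/I₀ ≈ 0.125

Unpolarized light through the first polarizer → I₁ = 1700 W/m²/2 = 850 W/m², polarized at 18°.
I₂ = I₁ · cos²(60°) = 850 · 0.25 = 212.5 W/m².
Transmitted fraction = 0.125.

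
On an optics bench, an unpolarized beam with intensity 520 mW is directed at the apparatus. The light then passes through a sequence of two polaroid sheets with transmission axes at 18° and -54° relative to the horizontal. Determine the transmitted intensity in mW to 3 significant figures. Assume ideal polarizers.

Unpolarized light through the first polarizer → I₁ = 520 mW/2 = 260 mW, polarized at 18°.
I₂ = I₁ · cos²(72°) = 260 · 0.09549 = 24.83 mW.

I ≈ 24.8 mW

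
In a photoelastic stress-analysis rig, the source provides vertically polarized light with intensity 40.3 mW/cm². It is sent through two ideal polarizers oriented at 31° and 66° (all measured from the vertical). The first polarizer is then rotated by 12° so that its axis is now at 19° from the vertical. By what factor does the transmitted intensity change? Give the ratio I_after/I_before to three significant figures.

Before rotation:
I₁ = I₀ cos²(31° − 0°) = I₀ cos²(31°) = 0.7347 I₀.
I₂ = I₁ cos²(66° − 31°) = 0.7347 I₀ · cos²(35°) = 0.493 I₀.
After rotation:
I₁ = I₀ cos²(19° − 0°) = I₀ cos²(19°) = 0.894 I₀.
I₂ = I₁ cos²(66° − 19°) = 0.894 I₀ · cos²(47°) = 0.4158 I₀.
Ratio = 0.4158 / 0.493 = 0.8434.

I_new/I_old ≈ 0.843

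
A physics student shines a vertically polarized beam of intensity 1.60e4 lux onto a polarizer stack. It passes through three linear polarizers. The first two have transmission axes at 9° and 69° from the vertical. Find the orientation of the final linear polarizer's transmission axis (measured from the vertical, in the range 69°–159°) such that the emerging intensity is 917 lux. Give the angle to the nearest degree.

By Malus's law, I₁ = I₀ cos²(9° − 0°) = I₀ cos²(9°) = 0.9755 I₀.
I₂ = I₁ cos²(69° − 9°) = 0.9755 I₀ · cos²(60°) = 0.2439 I₀.
Target fraction: 917 / 1.60e4 lux = 0.05731 of I₀.
Need I₃/I₀ = 0.05731, so cos²(θ − 69°) = 0.05731 / 0.2439 = 0.235.
θ − 69° = arccos(√0.235) = 61.0°, giving θ ≈ 69 + 61.0 = 130.0°.

θ ≈ 130°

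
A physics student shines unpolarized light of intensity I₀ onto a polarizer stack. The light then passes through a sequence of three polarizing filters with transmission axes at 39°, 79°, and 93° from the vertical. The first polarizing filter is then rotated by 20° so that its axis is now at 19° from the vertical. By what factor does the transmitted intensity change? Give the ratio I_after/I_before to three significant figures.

I_new/I_old ≈ 0.426

Before rotation:
Unpolarized light through the first polarizer → I₁ = ½ I₀, now polarized at 39°.
I₂ = I₁ cos²(79° − 39°) = 0.5 I₀ · cos²(40°) = 0.2934 I₀.
I₃ = I₂ cos²(93° − 79°) = 0.2934 I₀ · cos²(14°) = 0.2762 I₀.
After rotation:
Unpolarized light through the first polarizer → I₁ = ½ I₀, now polarized at 19°.
I₂ = I₁ cos²(79° − 19°) = 0.5 I₀ · cos²(60°) = 0.125 I₀.
I₃ = I₂ cos²(93° − 79°) = 0.125 I₀ · cos²(14°) = 0.1177 I₀.
Ratio = 0.1177 / 0.2762 = 0.426.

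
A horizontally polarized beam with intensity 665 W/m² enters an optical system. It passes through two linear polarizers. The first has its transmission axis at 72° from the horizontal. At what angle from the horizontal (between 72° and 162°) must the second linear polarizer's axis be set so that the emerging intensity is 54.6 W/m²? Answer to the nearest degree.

By Malus's law, I₁ = I₀ cos²(72° − 0°) = I₀ cos²(72°) = 0.09549 I₀.
Target fraction: 54.6 / 665 W/m² = 0.08211 of I₀.
Need I₂/I₀ = 0.08211, so cos²(θ − 72°) = 0.08211 / 0.09549 = 0.8598.
θ − 72° = arccos(√0.8598) = 22.0°, giving θ ≈ 72 + 22.0 = 94.0°.

θ ≈ 94°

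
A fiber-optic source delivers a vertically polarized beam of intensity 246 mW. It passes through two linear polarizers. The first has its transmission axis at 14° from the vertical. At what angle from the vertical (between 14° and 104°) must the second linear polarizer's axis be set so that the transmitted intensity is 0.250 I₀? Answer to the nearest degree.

I₁ = I₀ cos²(14° − 0°) = I₀ cos²(14°) = 0.9415 I₀.
Need I₂/I₀ = 0.25, so cos²(θ − 14°) = 0.25 / 0.9415 = 0.2655.
θ − 14° = arccos(√0.2655) = 59.0°, giving θ ≈ 14 + 59.0 = 73.0°.

θ ≈ 73°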